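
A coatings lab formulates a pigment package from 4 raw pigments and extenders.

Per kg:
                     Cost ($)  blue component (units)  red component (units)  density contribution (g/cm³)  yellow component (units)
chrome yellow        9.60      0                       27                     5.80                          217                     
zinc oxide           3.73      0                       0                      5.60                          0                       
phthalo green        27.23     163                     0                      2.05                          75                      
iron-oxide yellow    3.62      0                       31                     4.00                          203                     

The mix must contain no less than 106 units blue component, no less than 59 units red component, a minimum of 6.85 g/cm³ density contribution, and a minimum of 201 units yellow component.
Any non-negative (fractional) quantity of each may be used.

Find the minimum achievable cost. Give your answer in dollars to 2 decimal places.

$24.60

Treat it as an LP. Let x1 = kg of chrome yellow, x2 = kg of zinc oxide, x3 = kg of phthalo green, x4 = kg of iron-oxide yellow.
Minimise 9.6x1 + 3.73x2 + 27.23x3 + 3.62x4 with:
  163x3 ≥ 106   (blue component)
  27x1 + 31x4 ≥ 59   (red component)
  5.8x1 + 5.6x2 + 2.05x3 + 4x4 ≥ 6.85   (density contribution)
  217x1 + 75x3 + 203x4 ≥ 201   (yellow component)
  x1, x2, x3, x4 ≥ 0.
The optimal basis is {phthalo green, iron-oxide yellow}; chrome yellow, zinc oxide drop out. There the blue component and red component constraints are tight.
So phthalo green = 0.6503 kg, iron-oxide yellow = 1.903 kg.
Objective = 27.23·0.6503 + 3.62·1.903 = 24.5965.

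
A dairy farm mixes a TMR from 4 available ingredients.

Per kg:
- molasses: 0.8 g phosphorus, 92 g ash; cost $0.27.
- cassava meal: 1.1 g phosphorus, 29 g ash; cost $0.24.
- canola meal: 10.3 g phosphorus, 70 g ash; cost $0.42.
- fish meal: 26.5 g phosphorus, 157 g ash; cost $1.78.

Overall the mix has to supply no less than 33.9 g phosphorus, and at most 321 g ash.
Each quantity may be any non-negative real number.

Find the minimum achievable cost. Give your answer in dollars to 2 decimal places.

Set it up as a linear program. Let x1 = kg of molasses, x2 = kg of cassava meal, x3 = kg of canola meal, x4 = kg of fish meal.
Minimize 0.27x1 + 0.24x2 + 0.42x3 + 1.78x4 subject to:
  0.8x1 + 1.1x2 + 10.3x3 + 26.5x4 ≥ 33.9   (phosphorus)
  92x1 + 29x2 + 70x3 + 157x4 ≤ 321   (ash)
  x1, x2, x3, x4 ≥ 0.
The minimum-cost mix takes nothing from molasses, cassava meal, fish meal — only canola meal. Binding constraint: phosphorus.
So canola meal = 3.291 kg.
Hence cost = 0.42·3.291 = $1.3822.

$1.38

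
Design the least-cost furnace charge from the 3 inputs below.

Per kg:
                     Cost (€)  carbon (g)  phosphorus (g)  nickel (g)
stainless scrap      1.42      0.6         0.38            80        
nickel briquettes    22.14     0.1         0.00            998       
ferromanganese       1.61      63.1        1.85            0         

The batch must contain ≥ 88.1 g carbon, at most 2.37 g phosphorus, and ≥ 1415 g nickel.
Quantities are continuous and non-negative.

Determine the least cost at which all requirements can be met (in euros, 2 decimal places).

€1610.26

This is a linear program. Let x1 = kg of stainless scrap, x2 = kg of nickel briquettes, x3 = kg of ferromanganese.
Minimize 1.42x1 + 22.14x2 + 1.61x3 s.t.:
  0.6x1 + 0.1x2 + 63.1x3 ≥ 88.1   (carbon)
  0.38x1 + 1.85x3 ≤ 2.37   (phosphorus)
  80x1 + 998x2 ≥ 1415   (nickel)
  x1, x2, x3 ≥ 0.
At the optimum only nickel briquettes, ferromanganese are positive (stainless scrap = 0). There the carbon and phosphorus constraints are tight.
Solving gives x2 = 72.6378, x3 = 1.28108.
Cost = 22.14·72.6378 + 1.61·1.28108 = 1610.2634.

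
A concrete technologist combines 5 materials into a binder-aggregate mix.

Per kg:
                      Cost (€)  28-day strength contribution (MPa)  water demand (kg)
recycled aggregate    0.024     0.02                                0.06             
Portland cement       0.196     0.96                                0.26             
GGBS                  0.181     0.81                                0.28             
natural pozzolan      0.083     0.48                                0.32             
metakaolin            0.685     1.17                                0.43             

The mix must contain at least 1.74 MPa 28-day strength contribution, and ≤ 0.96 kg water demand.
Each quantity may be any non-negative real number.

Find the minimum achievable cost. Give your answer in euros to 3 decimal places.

Treat it as an LP. Let x1 = kg of recycled aggregate, x2 = kg of Portland cement, x3 = kg of GGBS, x4 = kg of natural pozzolan, x5 = kg of metakaolin.
min 0.024x1 + 0.196x2 + 0.181x3 + 0.083x4 + 0.685x5 s.t.:
  0.02x1 + 0.96x2 + 0.81x3 + 0.48x4 + 1.17x5 ≥ 1.74   (28-day strength contribution)
  0.06x1 + 0.26x2 + 0.28x3 + 0.32x4 + 0.43x5 ≤ 0.96   (water demand)
  x1, x2, x3, x4, x5 ≥ 0.
The cheapest feasible vertex uses only Portland cement, natural pozzolan; recycled aggregate, GGBS, metakaolin are not used. There the 28-day strength contribution and water demand constraints are tight.
Solving gives x2 = 0.5263, x4 = 2.572.
Total cost: 0.196·0.5263 + 0.083·2.572 = 0.31663.

€0.317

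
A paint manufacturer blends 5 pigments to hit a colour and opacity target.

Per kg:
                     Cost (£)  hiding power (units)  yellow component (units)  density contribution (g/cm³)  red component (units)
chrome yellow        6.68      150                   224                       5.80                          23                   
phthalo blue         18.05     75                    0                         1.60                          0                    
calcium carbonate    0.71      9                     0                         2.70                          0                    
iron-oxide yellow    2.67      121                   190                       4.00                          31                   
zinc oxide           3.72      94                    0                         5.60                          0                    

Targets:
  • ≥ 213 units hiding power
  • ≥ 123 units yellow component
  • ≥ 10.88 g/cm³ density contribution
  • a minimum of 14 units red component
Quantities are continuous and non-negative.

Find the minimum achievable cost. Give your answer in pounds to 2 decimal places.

£5.52

This is a linear program. Let x1 = kg of chrome yellow, x2 = kg of phthalo blue, x3 = kg of calcium carbonate, x4 = kg of iron-oxide yellow, x5 = kg of zinc oxide.
min 6.68x1 + 18.05x2 + 0.71x3 + 2.67x4 + 3.72x5 s.t.:
  150x1 + 75x2 + 9x3 + 121x4 + 94x5 ≥ 213   (hiding power)
  224x1 + 190x4 ≥ 123   (yellow component)
  5.8x1 + 1.6x2 + 2.7x3 + 4x4 + 5.6x5 ≥ 10.88   (density contribution)
  23x1 + 31x4 ≥ 14   (red component)
  x1, x2, x3, x4, x5 ≥ 0.
The minimum-cost mix takes nothing from chrome yellow, phthalo blue, zinc oxide — only calcium carbonate, iron-oxide yellow. Binding constraints: hiding power and density contribution.
That vertex is x3 = 1.598, x4 = 1.641.
Hence cost = 0.71·1.598 + 2.67·1.641 = £5.5161.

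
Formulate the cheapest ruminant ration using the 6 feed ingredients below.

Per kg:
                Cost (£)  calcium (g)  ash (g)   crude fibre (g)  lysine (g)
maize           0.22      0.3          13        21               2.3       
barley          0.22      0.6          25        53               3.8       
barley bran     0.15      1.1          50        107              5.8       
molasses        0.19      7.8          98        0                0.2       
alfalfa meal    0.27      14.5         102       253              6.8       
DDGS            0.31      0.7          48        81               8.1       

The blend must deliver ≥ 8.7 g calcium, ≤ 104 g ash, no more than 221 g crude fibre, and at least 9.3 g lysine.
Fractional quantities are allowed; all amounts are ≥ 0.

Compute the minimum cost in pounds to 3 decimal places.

Treat it as an LP. Let x1 = kg of maize, x2 = kg of barley, x3 = kg of barley bran, x4 = kg of molasses, x5 = kg of alfalfa meal, x6 = kg of DDGS.
Minimize 0.22x1 + 0.22x2 + 0.15x3 + 0.19x4 + 0.27x5 + 0.31x6 s.t.:
  0.3x1 + 0.6x2 + 1.1x3 + 7.8x4 + 14.5x5 + 0.7x6 ≥ 8.7   (calcium)
  13x1 + 25x2 + 50x3 + 98x4 + 102x5 + 48x6 ≤ 104   (ash)
  21x1 + 53x2 + 107x3 + 253x5 + 81x6 ≤ 221   (crude fibre)
  2.3x1 + 3.8x2 + 5.8x3 + 0.2x4 + 6.8x5 + 8.1x6 ≥ 9.3   (lysine)
  x1, x2, x3, x4, x5, x6 ≥ 0.
The optimal basis is {barley bran, molasses, alfalfa meal, DDGS}; maize, barley drop out. The calcium, ash, crude fibre, lysine requirements are met with equality.
Optimal quantities: barley bran = 0.7377 kg, molasses = 0.06897 kg, alfalfa meal = 0.4972 kg, DDGS = 0.2008 kg.
Total cost: 0.15·0.7377 + 0.19·0.06897 + 0.27·0.4972 + 0.31·0.2008 = 0.32025.

£0.320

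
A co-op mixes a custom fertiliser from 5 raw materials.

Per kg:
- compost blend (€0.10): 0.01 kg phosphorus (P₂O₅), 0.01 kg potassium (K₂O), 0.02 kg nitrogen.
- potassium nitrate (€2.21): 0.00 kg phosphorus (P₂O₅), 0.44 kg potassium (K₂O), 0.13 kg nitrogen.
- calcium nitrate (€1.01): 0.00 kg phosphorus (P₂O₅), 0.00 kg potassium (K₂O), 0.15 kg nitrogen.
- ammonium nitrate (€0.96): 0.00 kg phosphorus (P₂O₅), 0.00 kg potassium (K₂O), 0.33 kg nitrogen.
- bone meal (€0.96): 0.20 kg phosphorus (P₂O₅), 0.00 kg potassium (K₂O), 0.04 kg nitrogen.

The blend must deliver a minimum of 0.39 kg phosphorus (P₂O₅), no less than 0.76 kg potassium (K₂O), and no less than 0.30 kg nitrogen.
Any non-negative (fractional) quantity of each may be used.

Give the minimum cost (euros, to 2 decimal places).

€5.69

Treat it as an LP. Let x1 = kg of compost blend, x2 = kg of potassium nitrate, x3 = kg of calcium nitrate, x4 = kg of ammonium nitrate, x5 = kg of bone meal.
min 0.1x1 + 2.21x2 + 1.01x3 + 0.96x4 + 0.96x5 with:
  0.01x1 + 0.2x5 ≥ 0.39   (phosphorus (P₂O₅))
  0.01x1 + 0.44x2 ≥ 0.76   (potassium (K₂O))
  0.02x1 + 0.13x2 + 0.15x3 + 0.33x4 + 0.04x5 ≥ 0.3   (nitrogen)
  x1, x2, x3, x4, x5 ≥ 0.
The optimal basis is {potassium nitrate, bone meal}; compost blend, calcium nitrate, ammonium nitrate drop out. The phosphorus (P₂O₅) and potassium (K₂O) requirements are met with equality.
Optimal quantities: potassium nitrate = 1.727 kg, bone meal = 1.95 kg.
Objective = 2.21·1.727 + 0.96·1.95 = 5.6887.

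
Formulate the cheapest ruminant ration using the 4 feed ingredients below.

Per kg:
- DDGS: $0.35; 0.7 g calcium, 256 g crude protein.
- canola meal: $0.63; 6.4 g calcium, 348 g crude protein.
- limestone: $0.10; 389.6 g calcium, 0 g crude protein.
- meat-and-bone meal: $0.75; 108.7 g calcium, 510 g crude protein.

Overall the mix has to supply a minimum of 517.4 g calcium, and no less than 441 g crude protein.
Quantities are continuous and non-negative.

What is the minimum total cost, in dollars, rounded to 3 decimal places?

$0.735

Let x1 = kg of DDGS, x2 = kg of canola meal, x3 = kg of limestone, x4 = kg of meat-and-bone meal.
Minimise 0.35x1 + 0.63x2 + 0.1x3 + 0.75x4 s.t.:
  0.7x1 + 6.4x2 + 389.6x3 + 108.7x4 ≥ 517.4   (calcium)
  256x1 + 348x2 + 510x4 ≥ 441   (crude protein)
  x1, x2, x3, x4 ≥ 0.
The minimum-cost mix takes nothing from canola meal, meat-and-bone meal — only DDGS, limestone. The calcium and crude protein requirements are met with equality.
Optimal quantities: DDGS = 1.7227 kg, limestone = 1.3249 kg.
Hence cost = 0.35·1.7227 + 0.1·1.3249 = $0.73544.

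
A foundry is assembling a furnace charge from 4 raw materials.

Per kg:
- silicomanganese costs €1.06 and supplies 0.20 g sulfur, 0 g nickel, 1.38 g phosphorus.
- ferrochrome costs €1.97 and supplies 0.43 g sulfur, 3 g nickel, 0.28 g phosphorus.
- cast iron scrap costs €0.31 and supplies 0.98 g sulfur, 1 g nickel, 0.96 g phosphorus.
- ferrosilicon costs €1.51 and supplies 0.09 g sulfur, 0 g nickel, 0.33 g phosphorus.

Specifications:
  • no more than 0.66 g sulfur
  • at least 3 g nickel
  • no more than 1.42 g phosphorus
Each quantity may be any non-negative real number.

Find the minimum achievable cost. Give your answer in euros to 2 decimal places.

Set it up as a linear program. Let x1 = kg of silicomanganese, x2 = kg of ferrochrome, x3 = kg of cast iron scrap, x4 = kg of ferrosilicon.
min 1.06x1 + 1.97x2 + 0.31x3 + 1.51x4 with:
  0.2x1 + 0.43x2 + 0.98x3 + 0.09x4 ≤ 0.66   (sulfur)
  3x2 + 1x3 ≥ 3   (nickel)
  1.38x1 + 0.28x2 + 0.96x3 + 0.33x4 ≤ 1.42   (phosphorus)
  x1, x2, x3, x4 ≥ 0.
The cheapest feasible vertex uses only ferrochrome, cast iron scrap; silicomanganese, ferrosilicon are not used. Binding constraints: sulfur and nickel.
Optimal quantities: ferrochrome = 0.9084 kg, cast iron scrap = 0.2749 kg.
Hence cost = 1.97·0.9084 + 0.31·0.2749 = €1.8748.

€1.87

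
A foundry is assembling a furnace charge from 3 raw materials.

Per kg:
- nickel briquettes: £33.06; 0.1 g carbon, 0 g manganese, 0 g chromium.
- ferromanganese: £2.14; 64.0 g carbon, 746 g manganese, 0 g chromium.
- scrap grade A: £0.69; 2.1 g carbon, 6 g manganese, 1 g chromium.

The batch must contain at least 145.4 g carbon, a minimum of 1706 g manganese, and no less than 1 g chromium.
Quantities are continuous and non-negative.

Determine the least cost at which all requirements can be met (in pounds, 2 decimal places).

Set it up as a linear program. Let x1 = kg of nickel briquettes, x2 = kg of ferromanganese, x3 = kg of scrap grade A.
Minimise 33.06x1 + 2.14x2 + 0.69x3 s.t.:
  0.1x1 + 64x2 + 2.1x3 ≥ 145.4   (carbon)
  746x2 + 6x3 ≥ 1706   (manganese)
  1x3 ≥ 1   (chromium)
  x1, x2, x3 ≥ 0.
The cheapest feasible vertex uses only ferromanganese, scrap grade A; nickel briquettes is not used. The manganese and chromium requirements are met with equality.
Optimal quantities: ferromanganese = 2.279 kg, scrap grade A = 1 kg.
Total cost: 2.14·2.279 + 0.69·1 = 5.5671.

£5.57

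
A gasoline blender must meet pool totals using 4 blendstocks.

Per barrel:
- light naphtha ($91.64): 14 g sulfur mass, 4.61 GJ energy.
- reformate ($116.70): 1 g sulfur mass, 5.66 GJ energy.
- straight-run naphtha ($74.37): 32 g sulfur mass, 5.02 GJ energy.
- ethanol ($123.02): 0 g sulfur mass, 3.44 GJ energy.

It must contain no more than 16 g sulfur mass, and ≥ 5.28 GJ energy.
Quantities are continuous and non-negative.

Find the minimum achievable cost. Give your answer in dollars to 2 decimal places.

$94.76

Treat it as an LP. Let x1 = barrels of light naphtha, x2 = barrels of reformate, x3 = barrels of straight-run naphtha, x4 = barrels of ethanol.
Minimize 91.64x1 + 116.7x2 + 74.37x3 + 123.02x4 s.t.:
  14x1 + 1x2 + 32x3 ≤ 16   (sulfur mass)
  4.61x1 + 5.66x2 + 5.02x3 + 3.44x4 ≥ 5.28   (energy)
  x1, x2, x3, x4 ≥ 0.
At the optimum only reformate, straight-run naphtha are positive (light naphtha, ethanol = 0). There the sulfur mass and energy constraints are tight.
Solving gives x2 = 0.5034, x3 = 0.4843.
Cost = 116.7·0.5034 + 74.37·0.4843 = 94.7642.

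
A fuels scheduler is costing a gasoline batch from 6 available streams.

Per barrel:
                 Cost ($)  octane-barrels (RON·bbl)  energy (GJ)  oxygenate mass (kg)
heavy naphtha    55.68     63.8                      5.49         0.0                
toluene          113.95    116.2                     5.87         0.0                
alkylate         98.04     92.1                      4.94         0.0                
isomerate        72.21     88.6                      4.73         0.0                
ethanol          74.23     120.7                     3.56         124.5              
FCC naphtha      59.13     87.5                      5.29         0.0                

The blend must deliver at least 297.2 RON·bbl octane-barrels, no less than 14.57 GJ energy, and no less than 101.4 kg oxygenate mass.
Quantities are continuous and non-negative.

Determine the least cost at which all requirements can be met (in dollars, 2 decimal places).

This is a linear program. Let x1 = barrels of heavy naphtha, x2 = barrels of toluene, x3 = barrels of alkylate, x4 = barrels of isomerate, x5 = barrels of ethanol, x6 = barrels of FCC naphtha.
Minimize 55.68x1 + 113.95x2 + 98.04x3 + 72.21x4 + 74.23x5 + 59.13x6 subject to:
  63.8x1 + 116.2x2 + 92.1x3 + 88.6x4 + 120.7x5 + 87.5x6 ≥ 297.2   (octane-barrels)
  5.49x1 + 5.87x2 + 4.94x3 + 4.73x4 + 3.56x5 + 5.29x6 ≥ 14.57   (energy)
  124.5x5 ≥ 101.4   (oxygenate mass)
  x1, x2, x3, x4, x5, x6 ≥ 0.
The cheapest feasible vertex uses only ethanol, FCC naphtha; heavy naphtha, toluene, alkylate, isomerate are not used. There the octane-barrels and energy constraints are tight.
Optimal quantities: ethanol = 0.90921 barrels, FCC naphtha = 2.1424 barrels.
Total cost: 74.23·0.90921 + 59.13·2.1424 = 194.1708.

$194.17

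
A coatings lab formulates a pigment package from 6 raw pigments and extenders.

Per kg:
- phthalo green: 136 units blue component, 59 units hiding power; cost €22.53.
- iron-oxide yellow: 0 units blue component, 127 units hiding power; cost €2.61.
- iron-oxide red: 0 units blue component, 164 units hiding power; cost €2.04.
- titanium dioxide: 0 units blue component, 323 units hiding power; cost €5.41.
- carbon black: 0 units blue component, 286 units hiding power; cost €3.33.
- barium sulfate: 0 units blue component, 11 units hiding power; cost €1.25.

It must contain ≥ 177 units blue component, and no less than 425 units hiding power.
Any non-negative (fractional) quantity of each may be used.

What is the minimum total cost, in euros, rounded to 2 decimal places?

€33.38

Set it up as a linear program. Let x1 = kg of phthalo green, x2 = kg of iron-oxide yellow, x3 = kg of iron-oxide red, x4 = kg of titanium dioxide, x5 = kg of carbon black, x6 = kg of barium sulfate.
min 22.53x1 + 2.61x2 + 2.04x3 + 5.41x4 + 3.33x5 + 1.25x6 s.t.:
  136x1 ≥ 177   (blue component)
  59x1 + 127x2 + 164x3 + 323x4 + 286x5 + 11x6 ≥ 425   (hiding power)
  x1, x2, x3, x4, x5, x6 ≥ 0.
The optimal basis is {phthalo green, carbon black}; iron-oxide yellow, iron-oxide red, titanium dioxide, barium sulfate drop out. There the blue component and hiding power constraints are tight.
So phthalo green = 1.3015 kg, carbon black = 1.2175 kg.
Cost = 22.53·1.3015 + 3.33·1.2175 = 33.3771.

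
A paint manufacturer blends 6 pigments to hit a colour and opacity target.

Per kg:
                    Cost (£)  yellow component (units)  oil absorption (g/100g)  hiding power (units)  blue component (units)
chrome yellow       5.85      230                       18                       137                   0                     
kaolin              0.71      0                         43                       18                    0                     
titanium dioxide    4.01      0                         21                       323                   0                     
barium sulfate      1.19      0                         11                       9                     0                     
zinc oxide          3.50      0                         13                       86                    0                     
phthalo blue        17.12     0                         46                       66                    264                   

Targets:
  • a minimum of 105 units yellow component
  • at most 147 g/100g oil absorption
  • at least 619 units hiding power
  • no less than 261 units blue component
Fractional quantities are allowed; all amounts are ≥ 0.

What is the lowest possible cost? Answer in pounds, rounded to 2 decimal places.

Set it up as a linear program. Let x1 = kg of chrome yellow, x2 = kg of kaolin, x3 = kg of titanium dioxide, x4 = kg of barium sulfate, x5 = kg of zinc oxide, x6 = kg of phthalo blue.
Minimise 5.85x1 + 0.71x2 + 4.01x3 + 1.19x4 + 3.5x5 + 17.12x6 with:
  230x1 ≥ 105   (yellow component)
  18x1 + 43x2 + 21x3 + 11x4 + 13x5 + 46x6 ≤ 147   (oil absorption)
  137x1 + 18x2 + 323x3 + 9x4 + 86x5 + 66x6 ≥ 619   (hiding power)
  264x6 ≥ 261   (blue component)
  x1, x2, x3, x4, x5, x6 ≥ 0.
The cheapest feasible vertex uses only chrome yellow, titanium dioxide, phthalo blue; kaolin, barium sulfate, zinc oxide are not used. The yellow component, hiding power, blue component requirements are met with equality.
That vertex is x1 = 0.4565, x3 = 1.521, x6 = 0.9886.
Cost = 5.85·0.4565 + 4.01·1.521 + 17.12·0.9886 = 25.6946.

£25.69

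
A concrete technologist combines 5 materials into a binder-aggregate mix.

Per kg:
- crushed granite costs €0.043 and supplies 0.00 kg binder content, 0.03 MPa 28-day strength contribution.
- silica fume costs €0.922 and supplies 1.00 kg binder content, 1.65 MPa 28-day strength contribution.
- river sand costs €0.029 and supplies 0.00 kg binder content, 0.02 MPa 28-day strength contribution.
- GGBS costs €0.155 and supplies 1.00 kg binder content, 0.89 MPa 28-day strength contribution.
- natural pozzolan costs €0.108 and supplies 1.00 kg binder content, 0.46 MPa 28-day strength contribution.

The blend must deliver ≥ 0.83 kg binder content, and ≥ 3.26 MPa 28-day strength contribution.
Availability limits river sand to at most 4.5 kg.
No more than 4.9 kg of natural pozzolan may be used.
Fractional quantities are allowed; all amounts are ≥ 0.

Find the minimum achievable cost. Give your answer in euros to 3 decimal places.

€0.568

Set it up as a linear program. Let x1 = kg of crushed granite, x2 = kg of silica fume, x3 = kg of river sand, x4 = kg of GGBS, x5 = kg of natural pozzolan.
Minimize 0.043x1 + 0.922x2 + 0.029x3 + 0.155x4 + 0.108x5 s.t.:
  1x2 + 1x4 + 1x5 ≥ 0.83   (binder content)
  0.03x1 + 1.65x2 + 0.02x3 + 0.89x4 + 0.46x5 ≥ 3.26   (28-day strength contribution)
  x3 ≤ 4.5
  x5 ≤ 4.9
  x1, x2, x3, x4, x5 ≥ 0.
The cheapest feasible vertex uses only GGBS; crushed granite, silica fume, river sand, natural pozzolan are not used. Binding constraint: 28-day strength contribution.
Optimal quantities: GGBS = 3.663 kg.
Hence cost = 0.155·3.663 = €0.56777.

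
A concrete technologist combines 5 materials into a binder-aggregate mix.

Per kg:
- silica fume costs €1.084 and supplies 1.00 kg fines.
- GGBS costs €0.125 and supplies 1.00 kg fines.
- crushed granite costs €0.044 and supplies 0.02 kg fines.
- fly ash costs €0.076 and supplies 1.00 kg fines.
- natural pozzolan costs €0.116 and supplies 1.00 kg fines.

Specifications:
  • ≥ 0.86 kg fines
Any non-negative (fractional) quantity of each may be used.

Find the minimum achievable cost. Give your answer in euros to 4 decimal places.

€0.0654

Let x1 = kg of silica fume, x2 = kg of GGBS, x3 = kg of crushed granite, x4 = kg of fly ash, x5 = kg of natural pozzolan.
Minimize 1.084x1 + 0.125x2 + 0.044x3 + 0.076x4 + 0.116x5 subject to:
  1x1 + 1x2 + 0.02x3 + 1x4 + 1x5 ≥ 0.86   (fines)
  x1, x2, x3, x4, x5 ≥ 0.
The optimal basis is {fly ash}; silica fume, GGBS, crushed granite, natural pozzolan drop out. There the fines constraint is tight.
That vertex is x4 = 0.86.
Objective = 0.076·0.86 = 0.065360.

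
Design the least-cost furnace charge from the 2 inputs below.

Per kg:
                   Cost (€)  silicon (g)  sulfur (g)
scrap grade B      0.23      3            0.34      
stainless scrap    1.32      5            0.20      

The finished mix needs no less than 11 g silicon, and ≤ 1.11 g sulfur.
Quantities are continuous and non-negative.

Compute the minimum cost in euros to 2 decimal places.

Treat it as an LP. Let x1 = kg of scrap grade B, x2 = kg of stainless scrap.
Minimise 0.23x1 + 1.32x2 subject to:
  3x1 + 5x2 ≥ 11   (silicon)
  0.34x1 + 0.2x2 ≤ 1.11   (sulfur)
  x1, x2 ≥ 0.
Both inputs are positive at the optimum. The silicon and sulfur requirements are met with equality.
So scrap grade B = 3.045 kg, stainless scrap = 0.3727 kg.
Total cost: 0.23·3.045 + 1.32·0.3727 = 1.1923.

€1.19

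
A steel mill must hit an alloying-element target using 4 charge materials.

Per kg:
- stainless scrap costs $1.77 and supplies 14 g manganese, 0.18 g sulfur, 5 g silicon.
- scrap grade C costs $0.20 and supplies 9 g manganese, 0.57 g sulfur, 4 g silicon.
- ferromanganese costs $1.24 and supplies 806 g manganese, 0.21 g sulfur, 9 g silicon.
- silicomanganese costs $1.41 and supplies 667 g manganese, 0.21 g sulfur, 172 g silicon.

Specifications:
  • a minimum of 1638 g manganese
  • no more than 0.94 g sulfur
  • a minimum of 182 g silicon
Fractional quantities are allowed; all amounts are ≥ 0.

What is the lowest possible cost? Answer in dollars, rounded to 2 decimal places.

$2.90

Let x1 = kg of stainless scrap, x2 = kg of scrap grade C, x3 = kg of ferromanganese, x4 = kg of silicomanganese.
min 1.77x1 + 0.2x2 + 1.24x3 + 1.41x4 s.t.:
  14x1 + 9x2 + 806x3 + 667x4 ≥ 1638   (manganese)
  0.18x1 + 0.57x2 + 0.21x3 + 0.21x4 ≤ 0.94   (sulfur)
  5x1 + 4x2 + 9x3 + 172x4 ≥ 182   (silicon)
  x1, x2, x3, x4 ≥ 0.
The cheapest feasible vertex uses only ferromanganese, silicomanganese; stainless scrap, scrap grade C are not used. Binding constraints: manganese and silicon.
Solving gives x3 = 1.209, x4 = 0.9949.
Total cost: 1.24·1.209 + 1.41·0.9949 = 2.9020.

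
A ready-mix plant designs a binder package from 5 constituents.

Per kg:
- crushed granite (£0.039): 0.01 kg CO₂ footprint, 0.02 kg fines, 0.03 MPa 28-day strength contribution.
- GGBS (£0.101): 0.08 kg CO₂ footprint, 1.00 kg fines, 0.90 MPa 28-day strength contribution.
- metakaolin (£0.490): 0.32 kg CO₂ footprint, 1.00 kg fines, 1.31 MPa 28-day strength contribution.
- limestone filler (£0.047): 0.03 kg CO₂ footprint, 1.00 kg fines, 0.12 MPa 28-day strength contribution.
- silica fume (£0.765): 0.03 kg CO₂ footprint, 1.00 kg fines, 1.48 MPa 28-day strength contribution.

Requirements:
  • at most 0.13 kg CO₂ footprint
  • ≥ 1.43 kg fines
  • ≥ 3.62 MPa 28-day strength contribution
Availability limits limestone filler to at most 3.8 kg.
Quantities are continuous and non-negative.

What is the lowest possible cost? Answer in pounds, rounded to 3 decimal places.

Treat it as an LP. Let x1 = kg of crushed granite, x2 = kg of GGBS, x3 = kg of metakaolin, x4 = kg of limestone filler, x5 = kg of silica fume.
Minimize 0.039x1 + 0.101x2 + 0.49x3 + 0.047x4 + 0.765x5 s.t.:
  0.01x1 + 0.08x2 + 0.32x3 + 0.03x4 + 0.03x5 ≤ 0.13   (CO₂ footprint)
  0.02x1 + 1x2 + 1x3 + 1x4 + 1x5 ≥ 1.43   (fines)
  0.03x1 + 0.9x2 + 1.31x3 + 0.12x4 + 1.48x5 ≥ 3.62   (28-day strength contribution)
  x4 ≤ 3.8
  x1, x2, x3, x4, x5 ≥ 0.
The cheapest feasible vertex uses only GGBS, silica fume; crushed granite, metakaolin, limestone filler are not used. Binding constraints: CO₂ footprint and 28-day strength contribution.
So GGBS = 0.9168 kg, silica fume = 1.888 kg.
Hence cost = 0.101·0.9168 + 0.765·1.888 = £1.53692.

£1.537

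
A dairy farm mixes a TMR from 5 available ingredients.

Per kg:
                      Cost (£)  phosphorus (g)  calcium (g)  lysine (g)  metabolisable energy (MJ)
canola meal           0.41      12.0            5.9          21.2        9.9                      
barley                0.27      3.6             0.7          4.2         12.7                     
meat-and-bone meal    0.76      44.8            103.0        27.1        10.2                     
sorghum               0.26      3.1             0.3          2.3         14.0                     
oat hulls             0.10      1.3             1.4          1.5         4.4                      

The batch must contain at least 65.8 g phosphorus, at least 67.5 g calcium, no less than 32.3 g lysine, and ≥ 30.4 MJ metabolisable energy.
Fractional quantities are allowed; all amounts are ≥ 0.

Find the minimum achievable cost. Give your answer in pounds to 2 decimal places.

Let x1 = kg of canola meal, x2 = kg of barley, x3 = kg of meat-and-bone meal, x4 = kg of sorghum, x5 = kg of oat hulls.
Minimise 0.41x1 + 0.27x2 + 0.76x3 + 0.26x4 + 0.1x5 with:
  12x1 + 3.6x2 + 44.8x3 + 3.1x4 + 1.3x5 ≥ 65.8   (phosphorus)
  5.9x1 + 0.7x2 + 103x3 + 0.3x4 + 1.4x5 ≥ 67.5   (calcium)
  21.2x1 + 4.2x2 + 27.1x3 + 2.3x4 + 1.5x5 ≥ 32.3   (lysine)
  9.9x1 + 12.7x2 + 10.2x3 + 14x4 + 4.4x5 ≥ 30.4   (metabolisable energy)
  x1, x2, x3, x4, x5 ≥ 0.
At the optimum only meat-and-bone meal, sorghum are positive (canola meal, barley, oat hulls = 0). The phosphorus and metabolisable energy requirements are met with equality.
Optimal quantities: meat-and-bone meal = 1.388 kg, sorghum = 1.16 kg.
Total cost: 0.76·1.388 + 0.26·1.16 = 1.3565.

£1.36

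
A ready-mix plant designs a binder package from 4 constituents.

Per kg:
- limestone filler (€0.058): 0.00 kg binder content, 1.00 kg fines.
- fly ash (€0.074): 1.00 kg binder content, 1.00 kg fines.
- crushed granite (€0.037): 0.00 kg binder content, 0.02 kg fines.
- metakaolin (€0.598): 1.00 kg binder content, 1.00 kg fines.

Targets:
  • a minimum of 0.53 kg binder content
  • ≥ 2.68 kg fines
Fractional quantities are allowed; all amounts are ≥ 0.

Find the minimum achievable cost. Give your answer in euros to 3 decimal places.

€0.164

This is a linear program. Let x1 = kg of limestone filler, x2 = kg of fly ash, x3 = kg of crushed granite, x4 = kg of metakaolin.
Minimize 0.058x1 + 0.074x2 + 0.037x3 + 0.598x4 s.t.:
  1x2 + 1x4 ≥ 0.53   (binder content)
  1x1 + 1x2 + 0.02x3 + 1x4 ≥ 2.68   (fines)
  x1, x2, x3, x4 ≥ 0.
The cheapest feasible vertex uses only limestone filler, fly ash; crushed granite, metakaolin are not used. There the binder content and fines constraints are tight.
So limestone filler = 2.15 kg, fly ash = 0.53 kg.
Cost = 0.058·2.15 + 0.074·0.53 = 0.16392.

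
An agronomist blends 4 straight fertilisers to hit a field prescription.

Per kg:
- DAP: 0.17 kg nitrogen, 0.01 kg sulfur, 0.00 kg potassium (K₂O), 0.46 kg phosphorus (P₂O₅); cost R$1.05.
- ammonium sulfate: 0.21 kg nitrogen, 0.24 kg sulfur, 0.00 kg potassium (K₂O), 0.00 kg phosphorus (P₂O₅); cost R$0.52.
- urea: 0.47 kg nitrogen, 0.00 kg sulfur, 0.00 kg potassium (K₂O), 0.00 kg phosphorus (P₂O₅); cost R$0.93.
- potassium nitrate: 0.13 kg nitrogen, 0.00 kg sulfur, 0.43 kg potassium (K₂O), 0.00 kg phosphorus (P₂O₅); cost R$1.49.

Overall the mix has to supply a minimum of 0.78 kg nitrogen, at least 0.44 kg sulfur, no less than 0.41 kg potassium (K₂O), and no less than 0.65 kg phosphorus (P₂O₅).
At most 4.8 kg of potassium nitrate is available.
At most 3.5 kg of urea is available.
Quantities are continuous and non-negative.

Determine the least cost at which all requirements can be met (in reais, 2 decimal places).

R$3.91

Treat it as an LP. Let x1 = kg of DAP, x2 = kg of ammonium sulfate, x3 = kg of urea, x4 = kg of potassium nitrate.
Minimize 1.05x1 + 0.52x2 + 0.93x3 + 1.49x4 with:
  0.17x1 + 0.21x2 + 0.47x3 + 0.13x4 ≥ 0.78   (nitrogen)
  0.01x1 + 0.24x2 ≥ 0.44   (sulfur)
  0.43x4 ≥ 0.41   (potassium (K₂O))
  0.46x1 ≥ 0.65   (phosphorus (P₂O₅))
  x4 ≤ 4.8
  x3 ≤ 3.5
  x1, x2, x3, x4 ≥ 0.
The optimal mix uses every input. Binding constraints: nitrogen, sulfur, potassium (K₂O), phosphorus (P₂O₅).
That vertex is x1 = 1.413, x2 = 1.774, x3 = 0.0919, x4 = 0.9535.
Objective = 1.05·1.413 + 0.52·1.774 + 0.93·0.0919 + 1.49·0.9535 = 3.9123.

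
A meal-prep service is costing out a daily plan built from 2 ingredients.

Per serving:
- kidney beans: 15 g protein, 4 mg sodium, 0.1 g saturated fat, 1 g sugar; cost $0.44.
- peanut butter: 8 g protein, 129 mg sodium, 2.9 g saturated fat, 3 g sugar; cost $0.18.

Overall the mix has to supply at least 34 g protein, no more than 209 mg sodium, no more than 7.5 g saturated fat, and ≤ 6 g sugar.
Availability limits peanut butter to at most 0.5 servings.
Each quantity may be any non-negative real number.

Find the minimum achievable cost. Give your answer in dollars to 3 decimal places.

$0.970

Let x1 = servings of kidney beans, x2 = servings of peanut butter.
Minimise 0.44x1 + 0.18x2 s.t.:
  15x1 + 8x2 ≥ 34   (protein)
  4x1 + 129x2 ≤ 209   (sodium)
  0.1x1 + 2.9x2 ≤ 7.5   (saturated fat)
  1x1 + 3x2 ≤ 6   (sugar)
  x2 ≤ 0.5
  x1, x2 ≥ 0.
Both inputs are positive at the optimum. Binding constraints: protein and the peanut butter cap.
So kidney beans = 2 servings, peanut butter = 0.5 servings.
Objective = 0.44·2 + 0.18·0.5 = 0.97000.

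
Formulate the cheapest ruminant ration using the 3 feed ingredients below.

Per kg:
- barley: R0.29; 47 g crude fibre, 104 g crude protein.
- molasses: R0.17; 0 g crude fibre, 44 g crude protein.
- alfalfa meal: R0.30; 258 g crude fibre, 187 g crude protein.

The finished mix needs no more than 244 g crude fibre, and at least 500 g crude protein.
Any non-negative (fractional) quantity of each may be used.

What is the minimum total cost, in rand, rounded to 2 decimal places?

Treat it as an LP. Let x1 = kg of barley, x2 = kg of molasses, x3 = kg of alfalfa meal.
Minimise 0.29x1 + 0.17x2 + 0.3x3 s.t.:
  47x1 + 258x3 ≤ 244   (crude fibre)
  104x1 + 44x2 + 187x3 ≥ 500   (crude protein)
  x1, x2, x3 ≥ 0.
The minimum-cost mix takes nothing from molasses — only barley, alfalfa meal. There the crude fibre and crude protein constraints are tight.
That vertex is x1 = 4.621, x3 = 0.104.
Cost = 0.29·4.621 + 0.3·0.104 = 1.3713.

R1.37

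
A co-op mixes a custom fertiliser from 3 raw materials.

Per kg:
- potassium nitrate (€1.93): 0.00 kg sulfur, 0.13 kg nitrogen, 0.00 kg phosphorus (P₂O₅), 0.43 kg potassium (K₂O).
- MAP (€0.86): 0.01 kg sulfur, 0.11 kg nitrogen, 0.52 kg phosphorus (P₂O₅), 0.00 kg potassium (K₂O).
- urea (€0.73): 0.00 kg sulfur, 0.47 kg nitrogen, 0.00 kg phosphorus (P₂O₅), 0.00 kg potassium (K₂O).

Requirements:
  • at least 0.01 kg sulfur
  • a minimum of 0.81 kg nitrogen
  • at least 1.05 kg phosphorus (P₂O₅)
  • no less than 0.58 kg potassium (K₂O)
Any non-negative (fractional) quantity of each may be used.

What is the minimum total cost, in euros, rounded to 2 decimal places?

€4.98

Let x1 = kg of potassium nitrate, x2 = kg of MAP, x3 = kg of urea.
Minimize 1.93x1 + 0.86x2 + 0.73x3 with:
  0.01x2 ≥ 0.01   (sulfur)
  0.13x1 + 0.11x2 + 0.47x3 ≥ 0.81   (nitrogen)
  0.52x2 ≥ 1.05   (phosphorus (P₂O₅))
  0.43x1 ≥ 0.58   (potassium (K₂O))
  x1, x2, x3 ≥ 0.
The optimal mix uses every input. Binding constraints: nitrogen, phosphorus (P₂O₅), potassium (K₂O).
That vertex is x1 = 1.349, x2 = 2.019, x3 = 0.8777.
Objective = 1.93·1.349 + 0.86·2.019 + 0.73·0.8777 = 4.9806.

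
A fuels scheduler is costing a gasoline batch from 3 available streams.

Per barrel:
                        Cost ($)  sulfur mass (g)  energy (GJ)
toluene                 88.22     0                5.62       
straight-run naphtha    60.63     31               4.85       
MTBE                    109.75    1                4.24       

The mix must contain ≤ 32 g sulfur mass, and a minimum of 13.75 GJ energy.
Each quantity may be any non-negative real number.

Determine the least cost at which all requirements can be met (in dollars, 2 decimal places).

$199.84

Let x1 = barrels of toluene, x2 = barrels of straight-run naphtha, x3 = barrels of MTBE.
Minimize 88.22x1 + 60.63x2 + 109.75x3 s.t.:
  31x2 + 1x3 ≤ 32   (sulfur mass)
  5.62x1 + 4.85x2 + 4.24x3 ≥ 13.75   (energy)
  x1, x2, x3 ≥ 0.
At the optimum only toluene, straight-run naphtha are positive (MTBE = 0). Binding constraints: sulfur mass and energy.
Optimal quantities: toluene = 1.556 barrels, straight-run naphtha = 1.032 barrels.
Cost = 88.22·1.556 + 60.63·1.032 = 199.8405.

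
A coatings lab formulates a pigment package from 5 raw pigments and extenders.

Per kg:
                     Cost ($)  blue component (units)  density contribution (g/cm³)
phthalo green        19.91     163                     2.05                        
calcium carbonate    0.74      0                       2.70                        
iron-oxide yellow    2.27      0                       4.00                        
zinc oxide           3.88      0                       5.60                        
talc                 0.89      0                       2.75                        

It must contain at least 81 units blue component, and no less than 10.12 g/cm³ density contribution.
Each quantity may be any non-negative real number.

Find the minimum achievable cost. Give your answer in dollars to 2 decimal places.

$12.39

Treat it as an LP. Let x1 = kg of phthalo green, x2 = kg of calcium carbonate, x3 = kg of iron-oxide yellow, x4 = kg of zinc oxide, x5 = kg of talc.
min 19.91x1 + 0.74x2 + 2.27x3 + 3.88x4 + 0.89x5 subject to:
  163x1 ≥ 81   (blue component)
  2.05x1 + 2.7x2 + 4x3 + 5.6x4 + 2.75x5 ≥ 10.12   (density contribution)
  x1, x2, x3, x4, x5 ≥ 0.
At the optimum only phthalo green, calcium carbonate are positive (iron-oxide yellow, zinc oxide, talc = 0). There the blue component and density contribution constraints are tight.
Solving gives x1 = 0.4969, x2 = 3.371.
Total cost: 19.91·0.4969 + 0.74·3.371 = 12.3878.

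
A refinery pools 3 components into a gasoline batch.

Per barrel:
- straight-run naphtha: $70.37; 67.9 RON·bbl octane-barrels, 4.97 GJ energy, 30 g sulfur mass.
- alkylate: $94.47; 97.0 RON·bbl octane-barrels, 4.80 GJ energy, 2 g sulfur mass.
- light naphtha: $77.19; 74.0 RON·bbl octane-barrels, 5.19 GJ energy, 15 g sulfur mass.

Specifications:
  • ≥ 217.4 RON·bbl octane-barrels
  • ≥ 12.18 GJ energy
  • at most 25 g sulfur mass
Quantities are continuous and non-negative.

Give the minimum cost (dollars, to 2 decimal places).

Let x1 = barrels of straight-run naphtha, x2 = barrels of alkylate, x3 = barrels of light naphtha.
Minimize 70.37x1 + 94.47x2 + 77.19x3 subject to:
  67.9x1 + 97x2 + 74x3 ≥ 217.4   (octane-barrels)
  4.97x1 + 4.8x2 + 5.19x3 ≥ 12.18   (energy)
  30x1 + 2x2 + 15x3 ≤ 25   (sulfur mass)
  x1, x2, x3 ≥ 0.
All 3 inputs are positive at the optimum. There the octane-barrels, energy, sulfur mass constraints are tight.
Solving gives x1 = 0.55392, x2 = 1.5888, x3 = 0.34699.
Hence cost = 70.37·0.55392 + 94.47·1.5888 + 77.19·0.34699 = $215.8574.

$215.86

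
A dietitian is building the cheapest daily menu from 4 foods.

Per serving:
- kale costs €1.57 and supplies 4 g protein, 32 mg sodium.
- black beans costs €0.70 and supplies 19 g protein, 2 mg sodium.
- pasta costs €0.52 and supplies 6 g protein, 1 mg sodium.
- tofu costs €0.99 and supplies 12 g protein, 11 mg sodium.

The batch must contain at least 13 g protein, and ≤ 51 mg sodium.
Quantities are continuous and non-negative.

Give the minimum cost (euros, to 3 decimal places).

€0.479

Treat it as an LP. Let x1 = servings of kale, x2 = servings of black beans, x3 = servings of pasta, x4 = servings of tofu.
Minimize 1.57x1 + 0.7x2 + 0.52x3 + 0.99x4 subject to:
  4x1 + 19x2 + 6x3 + 12x4 ≥ 13   (protein)
  32x1 + 2x2 + 1x3 + 11x4 ≤ 51   (sodium)
  x1, x2, x3, x4 ≥ 0.
At the optimum only black beans is positive (kale, pasta, tofu = 0). Binding constraint: protein.
Optimal quantities: black beans = 0.6842 servings.
Hence cost = 0.7·0.6842 = €0.47894.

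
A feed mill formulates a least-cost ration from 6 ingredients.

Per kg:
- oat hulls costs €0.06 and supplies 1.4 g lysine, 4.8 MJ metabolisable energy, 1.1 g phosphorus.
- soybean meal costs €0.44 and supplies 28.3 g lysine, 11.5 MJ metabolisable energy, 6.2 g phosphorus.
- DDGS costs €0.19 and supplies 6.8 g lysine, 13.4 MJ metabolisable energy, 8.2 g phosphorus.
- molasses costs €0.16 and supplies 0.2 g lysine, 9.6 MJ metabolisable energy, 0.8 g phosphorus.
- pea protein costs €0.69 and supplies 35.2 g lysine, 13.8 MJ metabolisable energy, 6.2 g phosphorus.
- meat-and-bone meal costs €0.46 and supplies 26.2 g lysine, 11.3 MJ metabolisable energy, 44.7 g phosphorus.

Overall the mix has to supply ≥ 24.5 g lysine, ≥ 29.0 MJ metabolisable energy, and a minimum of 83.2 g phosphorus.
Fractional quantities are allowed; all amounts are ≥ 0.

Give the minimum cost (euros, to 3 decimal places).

€0.930

Treat it as an LP. Let x1 = kg of oat hulls, x2 = kg of soybean meal, x3 = kg of DDGS, x4 = kg of molasses, x5 = kg of pea protein, x6 = kg of meat-and-bone meal.
min 0.06x1 + 0.44x2 + 0.19x3 + 0.16x4 + 0.69x5 + 0.46x6 subject to:
  1.4x1 + 28.3x2 + 6.8x3 + 0.2x4 + 35.2x5 + 26.2x6 ≥ 24.5   (lysine)
  4.8x1 + 11.5x2 + 13.4x3 + 9.6x4 + 13.8x5 + 11.3x6 ≥ 29   (metabolisable energy)
  1.1x1 + 6.2x2 + 8.2x3 + 0.8x4 + 6.2x5 + 44.7x6 ≥ 83.2   (phosphorus)
  x1, x2, x3, x4, x5, x6 ≥ 0.
The cheapest feasible vertex uses only DDGS, meat-and-bone meal; oat hulls, soybean meal, molasses, pea protein are not used. There the metabolisable energy and phosphorus constraints are tight.
Solving gives x3 = 0.7034, x6 = 1.732.
Cost = 0.19·0.7034 + 0.46·1.732 = 0.93037.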